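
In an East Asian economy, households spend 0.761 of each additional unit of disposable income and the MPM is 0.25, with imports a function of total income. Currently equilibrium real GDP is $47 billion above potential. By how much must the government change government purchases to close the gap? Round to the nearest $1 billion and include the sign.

Spending multiplier = 1/(1 − c + m) = 1/(1 − 0.761 + 0.25) = 1/0.489 ≈ 2.045.
Need ΔY = −$47 billion, so ΔG = ΔY/k = (−$47 billion) × 0.489 ≈ −$23 billion.
The government should cut government purchases by $23 billion.

−$23 billion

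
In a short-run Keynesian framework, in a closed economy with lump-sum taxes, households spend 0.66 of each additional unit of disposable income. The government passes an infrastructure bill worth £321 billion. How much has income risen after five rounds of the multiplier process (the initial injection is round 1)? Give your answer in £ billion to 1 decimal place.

£825.9 billion

Round 1 adds ΔG = £321 billion; each later round is MPC = 0.66 times the previous.
After 5 rounds: 321 + 211.86 + 139.8276 + 92.286216 + 60.90890256 = ΔG·(1 − c^5)/(1 − c) = 321 × (1 − 0.1252332576)/0.34 ≈ £825.9 billion.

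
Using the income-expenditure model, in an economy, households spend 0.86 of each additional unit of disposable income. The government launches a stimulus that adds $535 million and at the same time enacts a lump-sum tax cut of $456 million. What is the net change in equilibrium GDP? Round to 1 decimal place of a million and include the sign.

+$6,622.6 million

Expenditure multiplier = 1/(1 − MPC) = 1/(1 − 0.86) = 1/0.14 ≈ 7.143.
ΔG contributes k·ΔG = (+$535 million) / 0.14 ≈ +$3,821.4 million.
ΔT of −$456 million changes first-round spending by −c·ΔT = +$392.16 million, contributing k·(−c·ΔT) = (+$392.16 million) / 0.14 ≈ +$2,801.1 million.
Net ΔY = k(ΔG − c·ΔT) = (+$927.16 million) / 0.14 ≈ +$6,622.6 million.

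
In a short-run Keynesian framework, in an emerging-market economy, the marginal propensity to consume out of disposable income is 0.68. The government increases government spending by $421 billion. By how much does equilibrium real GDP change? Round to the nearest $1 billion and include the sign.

Government-spending multiplier = 1/(1 − MPC) = 1/(1 − 0.68) = 1/0.32 = 3.125.
ΔY = k × ΔG = (+$421 billion) / 0.32 ≈ +$1,316 billion.

+$1,316 billion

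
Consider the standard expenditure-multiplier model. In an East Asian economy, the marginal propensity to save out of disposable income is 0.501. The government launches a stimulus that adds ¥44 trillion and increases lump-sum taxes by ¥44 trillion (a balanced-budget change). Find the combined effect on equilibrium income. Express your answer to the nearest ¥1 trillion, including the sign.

MPC = 1 − MPS = 1 − 0.501 = 0.499.
Expenditure multiplier = 1/(1 − MPC) = 1/(1 − 0.499) = 1/0.501 ≈ 1.996.
ΔG contributes k·ΔG = (+¥44 trillion) / 0.501 ≈ +¥87.8 trillion.
ΔT of +¥44 trillion changes first-round spending by −c·ΔT = −¥21.956 trillion, contributing k·(−c·ΔT) = (−¥21.956 trillion) / 0.501 ≈ −¥43.8 trillion.
With ΔG = ΔT and no other leakages, the balanced-budget multiplier is 1, so ΔY = ΔG = +¥44 trillion.

+¥44 trillion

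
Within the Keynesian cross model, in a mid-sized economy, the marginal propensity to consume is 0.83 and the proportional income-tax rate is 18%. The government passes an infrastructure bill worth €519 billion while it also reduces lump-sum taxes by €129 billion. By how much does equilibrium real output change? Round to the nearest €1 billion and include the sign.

Expenditure multiplier = 1/(1 − c(1−t)) = 1/(1 − 0.83×0.82) = 1/0.3194 ≈ 3.131.
ΔG contributes k·ΔG = (+€519 billion) / 0.3194 ≈ +€1,624.9 billion.
ΔT of −€129 billion changes first-round spending by −c·ΔT = +€107.07 billion, contributing k·(−c·ΔT) = (+€107.07 billion) / 0.3194 ≈ +€335.2 billion.
Net ΔY = k(ΔG − c·ΔT) = (+€626.07 billion) / 0.3194 ≈ +€1,960 billion.

+€1,960 billion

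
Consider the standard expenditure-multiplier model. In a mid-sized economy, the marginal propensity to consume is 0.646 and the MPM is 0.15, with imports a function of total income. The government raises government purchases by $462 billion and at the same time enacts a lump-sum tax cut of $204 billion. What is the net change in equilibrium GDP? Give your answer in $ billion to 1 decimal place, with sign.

Expenditure multiplier = 1/(1 − c + m) = 1/(1 − 0.646 + 0.15) = 1/0.504 ≈ 1.984.
ΔG contributes k·ΔG = (+$462 billion) / 0.504 ≈ +$916.7 billion.
ΔT of −$204 billion changes first-round spending by −c·ΔT = +$131.784 billion, contributing k·(−c·ΔT) = (+$131.784 billion) / 0.504 ≈ +$261.5 billion.
Net ΔY = k(ΔG − c·ΔT) = (+$593.784 billion) / 0.504 ≈ +$1,178.1 billion.

+$1,178.1 billion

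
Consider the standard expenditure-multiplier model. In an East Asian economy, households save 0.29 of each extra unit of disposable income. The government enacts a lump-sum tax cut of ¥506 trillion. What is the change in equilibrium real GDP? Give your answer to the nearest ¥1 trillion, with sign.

MPC = 1 − MPS = 1 − 0.29 = 0.71.
A lump-sum tax change of −¥506 trillion shifts disposable income by +¥506 trillion; first-round consumption changes by −c × ΔT = −0.71 × (−¥506 trillion) = +¥359.26 trillion.
Expenditure multiplier = 1/(1 − MPC) = 1/(1 − 0.71) = 1/0.29 ≈ 3.448.
The tax multiplier is −c × k ≈ −2.448, so ΔY = k × (−c·ΔT) = (+¥359.26 trillion) / 0.29 ≈ +¥1,239 trillion.

+¥1,239 trillion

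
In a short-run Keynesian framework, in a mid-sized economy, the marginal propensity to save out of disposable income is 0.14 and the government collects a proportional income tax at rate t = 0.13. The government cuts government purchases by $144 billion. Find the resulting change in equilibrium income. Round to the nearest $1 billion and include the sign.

−$572 billion

MPC = 1 − MPS = 1 − 0.14 = 0.86.
Spending multiplier = 1/(1 − c(1−t)) = 1/(1 − 0.86×0.87) = 1/0.2518 ≈ 3.971.
ΔY = k × ΔG = (−$144 billion) / 0.2518 ≈ −$572 billion.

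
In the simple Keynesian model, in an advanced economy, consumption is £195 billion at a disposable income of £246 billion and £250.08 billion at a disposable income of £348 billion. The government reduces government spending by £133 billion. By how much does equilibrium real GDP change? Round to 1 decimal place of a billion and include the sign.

−£289.1 billion

MPC = ΔC/ΔYd = (250.08 − 195)/(348 − 246) = 55.08/102 = 0.54.
Government-spending multiplier = 1/(1 − MPC) = 1/(1 − 0.54) = 1/0.46 ≈ 2.174.
ΔY = k × ΔG = (−£133 billion) / 0.46 ≈ −£289.1 billion.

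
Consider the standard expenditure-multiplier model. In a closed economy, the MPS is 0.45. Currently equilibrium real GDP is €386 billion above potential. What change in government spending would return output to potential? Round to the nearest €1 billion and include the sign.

−€174 billion

MPC = 1 − MPS = 1 − 0.45 = 0.55.
Spending multiplier = 1/(1 − MPC) = 1/(1 − 0.55) = 1/0.45 ≈ 2.222.
Need ΔY = −€386 billion, so ΔG = ΔY/k = (−€386 billion) × 0.45 ≈ −€174 billion.
The government should cut government spending by €174 billion.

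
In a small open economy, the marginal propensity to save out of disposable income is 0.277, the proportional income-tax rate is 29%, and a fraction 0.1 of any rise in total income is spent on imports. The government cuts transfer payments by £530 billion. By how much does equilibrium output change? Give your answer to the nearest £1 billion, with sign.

−£653 billion

MPC = 1 − MPS = 1 − 0.277 = 0.723.
The transfer change shifts disposable income by −£530 billion, so first-round consumption changes by c·ΔTR = 0.723 × (−£530 billion) = −£383.19 billion.
Expenditure multiplier = 1/(1 − c(1−t) + m) = 1/(1 − 0.723×0.71 + 0.1) = 1/0.58667 ≈ 1.705.
The transfer multiplier is c × k ≈ 1.232, so ΔY = k × (c·ΔTR) = (−£383.19 billion) / 0.58667 ≈ −£653 billion.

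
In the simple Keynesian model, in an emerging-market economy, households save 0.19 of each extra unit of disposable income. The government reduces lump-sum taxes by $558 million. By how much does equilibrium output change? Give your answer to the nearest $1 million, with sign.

+$2,379 million

MPC = 1 − MPS = 1 − 0.19 = 0.81.
A lump-sum tax change of −$558 million shifts disposable income by +$558 million; first-round consumption changes by −c × ΔT = −0.81 × (−$558 million) = +$451.98 million.
Expenditure multiplier = 1/(1 − MPC) = 1/(1 − 0.81) = 1/0.19 ≈ 5.263.
The tax multiplier is −c × k ≈ −4.263, so ΔY = k × (−c·ΔT) = (+$451.98 million) / 0.19 ≈ +$2,379 million.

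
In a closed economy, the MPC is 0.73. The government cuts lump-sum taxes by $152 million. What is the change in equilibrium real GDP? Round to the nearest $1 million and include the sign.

+$411 million

A lump-sum tax change of −$152 million shifts disposable income by +$152 million; first-round consumption changes by −c × ΔT = −0.73 × (−$152 million) = +$110.96 million.
Expenditure multiplier = 1/(1 − MPC) = 1/(1 − 0.73) = 1/0.27 ≈ 3.704.
The tax multiplier is −c × k ≈ −2.704, so ΔY = k × (−c·ΔT) = (+$110.96 million) / 0.27 ≈ +$411 million.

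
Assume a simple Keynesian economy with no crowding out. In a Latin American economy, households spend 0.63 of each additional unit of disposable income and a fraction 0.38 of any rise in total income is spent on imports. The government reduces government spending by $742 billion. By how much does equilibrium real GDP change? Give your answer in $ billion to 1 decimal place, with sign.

Government-spending multiplier = 1/(1 − c + m) = 1/(1 − 0.63 + 0.38) = 1/0.75 ≈ 1.333.
ΔY = k × ΔG = (−$742 billion) / 0.75 ≈ −$989.3 billion.

−$989.3 billion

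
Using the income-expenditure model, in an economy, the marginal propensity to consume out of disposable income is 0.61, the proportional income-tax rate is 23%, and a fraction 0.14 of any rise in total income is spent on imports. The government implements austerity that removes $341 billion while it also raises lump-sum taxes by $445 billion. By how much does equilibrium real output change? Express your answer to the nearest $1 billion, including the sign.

−$914 billion

Expenditure multiplier = 1/(1 − c(1−t) + m) = 1/(1 − 0.61×0.77 + 0.14) = 1/0.6703 ≈ 1.492.
ΔG contributes k·ΔG = (−$341 billion) / 0.6703 ≈ −$508.7 billion.
ΔT of +$445 billion changes first-round spending by −c·ΔT = −$271.45 billion, contributing k·(−c·ΔT) = (−$271.45 billion) / 0.6703 ≈ −$405 billion.
Net ΔY = k(ΔG − c·ΔT) = (−$612.45 billion) / 0.6703 ≈ −$914 billion.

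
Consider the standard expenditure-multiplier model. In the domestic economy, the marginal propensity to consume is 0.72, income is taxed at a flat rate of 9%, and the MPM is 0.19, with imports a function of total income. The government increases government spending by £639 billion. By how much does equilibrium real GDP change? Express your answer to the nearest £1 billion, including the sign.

+£1,195 billion

Government-spending multiplier = 1/(1 − c(1−t) + m) = 1/(1 − 0.72×0.91 + 0.19) = 1/0.5348 ≈ 1.87.
ΔY = k × ΔG = (+£639 billion) / 0.5348 ≈ +£1,195 billion.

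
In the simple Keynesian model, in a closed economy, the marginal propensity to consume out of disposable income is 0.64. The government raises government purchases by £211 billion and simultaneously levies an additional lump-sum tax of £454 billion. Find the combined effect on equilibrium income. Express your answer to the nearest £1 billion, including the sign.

−£221 billion

Expenditure multiplier = 1/(1 − MPC) = 1/(1 − 0.64) = 1/0.36 ≈ 2.778.
ΔG contributes k·ΔG = (+£211 billion) / 0.36 ≈ +£586.1 billion.
ΔT of +£454 billion changes first-round spending by −c·ΔT = −£290.56 billion, contributing k·(−c·ΔT) = (−£290.56 billion) / 0.36 ≈ −£807.1 billion.
Net ΔY = k(ΔG − c·ΔT) = (−£79.56 billion) / 0.36 = −£221 billion.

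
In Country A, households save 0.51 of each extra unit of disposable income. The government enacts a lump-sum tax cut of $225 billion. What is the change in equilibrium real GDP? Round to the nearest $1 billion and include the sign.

MPC = 1 − MPS = 1 − 0.51 = 0.49.
A lump-sum tax change of −$225 billion shifts disposable income by +$225 billion; first-round consumption changes by −c × ΔT = −0.49 × (−$225 billion) = +$110.25 billion.
Expenditure multiplier = 1/(1 − MPC) = 1/(1 − 0.49) = 1/0.51 ≈ 1.961.
The tax multiplier is −c × k ≈ −0.961, so ΔY = k × (−c·ΔT) = (+$110.25 billion) / 0.51 ≈ +$216 billion.

+$216 billion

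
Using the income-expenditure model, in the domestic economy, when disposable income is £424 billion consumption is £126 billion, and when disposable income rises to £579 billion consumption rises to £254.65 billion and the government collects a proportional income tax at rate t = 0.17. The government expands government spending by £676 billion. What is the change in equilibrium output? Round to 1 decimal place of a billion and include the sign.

MPC = ΔC/ΔYd = (254.65 − 126)/(579 − 424) = 128.65/155 = 0.83.
Expenditure multiplier = 1/(1 − c(1−t)) = 1/(1 − 0.83×0.83) = 1/0.3111 ≈ 3.214.
ΔY = k × ΔG = (+£676 billion) / 0.3111 ≈ +£2,172.9 billion.

+£2,172.9 billion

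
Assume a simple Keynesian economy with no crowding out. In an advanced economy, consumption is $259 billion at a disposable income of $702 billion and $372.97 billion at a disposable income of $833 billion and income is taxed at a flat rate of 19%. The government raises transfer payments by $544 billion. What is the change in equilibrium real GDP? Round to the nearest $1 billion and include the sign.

MPC = ΔC/ΔYd = (372.97 − 259)/(833 − 702) = 113.97/131 = 0.87.
The transfer change shifts disposable income by +$544 billion, so first-round consumption changes by c·ΔTR = 0.87 × (+$544 billion) = +$473.28 billion.
Expenditure multiplier = 1/(1 − c(1−t)) = 1/(1 − 0.87×0.81) = 1/0.2953 ≈ 3.386.
The transfer multiplier is c × k ≈ 2.946, so ΔY = k × (c·ΔTR) = (+$473.28 billion) / 0.2953 ≈ +$1,603 billion.

+$1,603 billion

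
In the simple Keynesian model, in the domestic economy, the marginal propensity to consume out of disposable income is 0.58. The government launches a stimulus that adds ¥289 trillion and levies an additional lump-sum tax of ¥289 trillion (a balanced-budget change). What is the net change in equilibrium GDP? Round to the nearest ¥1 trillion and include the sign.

Expenditure multiplier = 1/(1 − MPC) = 1/(1 − 0.58) = 1/0.42 ≈ 2.381.
ΔG contributes k·ΔG = (+¥289 trillion) / 0.42 ≈ +¥688.1 trillion.
ΔT of +¥289 trillion changes first-round spending by −c·ΔT = −¥167.62 trillion, contributing k·(−c·ΔT) = (−¥167.62 trillion) / 0.42 ≈ −¥399.1 trillion.
With ΔG = ΔT and no other leakages, the balanced-budget multiplier is 1, so ΔY = ΔG = +¥289 trillion.

+¥289 trillion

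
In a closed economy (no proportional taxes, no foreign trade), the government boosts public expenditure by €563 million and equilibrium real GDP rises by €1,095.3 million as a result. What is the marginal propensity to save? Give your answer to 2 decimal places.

Implied spending multiplier k = ΔY/ΔG = 1,095.3/563 ≈ 1.9455.
Since k = 1/(1 − MPC), MPC = 1 − 1/k = 1 − ΔG/ΔY = 1 − 563/1,095.3 ≈ 0.49.
MPS = 1 − MPC = 0.51.

0.51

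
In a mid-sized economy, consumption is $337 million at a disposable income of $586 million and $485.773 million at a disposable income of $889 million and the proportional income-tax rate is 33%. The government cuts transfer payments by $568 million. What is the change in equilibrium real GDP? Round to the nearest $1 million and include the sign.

−$416 million

MPC = ΔC/ΔYd = (485.773 − 337)/(889 − 586) = 148.773/303 = 0.491.
The transfer change shifts disposable income by −$568 million, so first-round consumption changes by c·ΔTR = 0.491 × (−$568 million) = −$278.888 million.
Expenditure multiplier = 1/(1 − c(1−t)) = 1/(1 − 0.491×0.67) = 1/0.67103 ≈ 1.49.
The transfer multiplier is c × k ≈ 0.732, so ΔY = k × (c·ΔTR) = (−$278.888 million) / 0.67103 ≈ −$416 million.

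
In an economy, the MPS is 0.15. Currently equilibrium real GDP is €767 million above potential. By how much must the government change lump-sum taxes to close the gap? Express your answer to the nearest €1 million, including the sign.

+€135 million

MPC = 1 − MPS = 1 − 0.15 = 0.85.
Spending multiplier = 1/(1 − MPC) = 1/(1 − 0.85) = 1/0.15 ≈ 6.667.
Tax multiplier = −c·k = −0.85/0.15 ≈ −5.667. Need ΔY = −€767 million, so ΔT = ΔY/(−c·k) = −(−€767 million) × 0.15 / 0.85 ≈ +€135 million.
The government should raise lump-sum taxes by €135 million.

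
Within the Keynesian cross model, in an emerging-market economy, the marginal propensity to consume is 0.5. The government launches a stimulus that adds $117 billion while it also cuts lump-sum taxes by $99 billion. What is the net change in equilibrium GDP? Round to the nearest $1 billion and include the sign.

+$333 billion

Expenditure multiplier = 1/(1 − MPC) = 1/(1 − 0.5) = 1/0.5 = 2.
ΔG contributes k·ΔG = (+$117 billion) / 0.5 = +$234 billion.
ΔT of −$99 billion changes first-round spending by −c·ΔT = +$49.5 billion, contributing k·(−c·ΔT) = (+$49.5 billion) / 0.5 = +$99 billion.
Net ΔY = k(ΔG − c·ΔT) = (+$166.5 billion) / 0.5 = +$333 billion.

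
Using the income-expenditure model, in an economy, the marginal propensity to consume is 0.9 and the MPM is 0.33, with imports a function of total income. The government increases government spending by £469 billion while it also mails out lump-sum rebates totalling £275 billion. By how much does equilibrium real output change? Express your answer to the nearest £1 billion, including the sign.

Expenditure multiplier = 1/(1 − c + m) = 1/(1 − 0.9 + 0.33) = 1/0.43 ≈ 2.326.
ΔG contributes k·ΔG = (+£469 billion) / 0.43 ≈ +£1,090.7 billion.
ΔT of −£275 billion changes first-round spending by −c·ΔT = +£247.5 billion, contributing k·(−c·ΔT) = (+£247.5 billion) / 0.43 ≈ +£575.6 billion.
Net ΔY = k(ΔG − c·ΔT) = (+£716.5 billion) / 0.43 ≈ +£1,666 billion.

+£1,666 billion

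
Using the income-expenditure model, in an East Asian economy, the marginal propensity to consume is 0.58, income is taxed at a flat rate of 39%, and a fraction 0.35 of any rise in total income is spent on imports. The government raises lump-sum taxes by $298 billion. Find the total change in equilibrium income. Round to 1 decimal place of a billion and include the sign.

A lump-sum tax change of +$298 billion shifts disposable income by −$298 billion; first-round consumption changes by −c × ΔT = −0.58 × (+$298 billion) = −$172.84 billion.
Expenditure multiplier = 1/(1 − c(1−t) + m) = 1/(1 − 0.58×0.61 + 0.35) = 1/0.9962 ≈ 1.004.
The tax multiplier is −c × k ≈ −0.582, so ΔY = k × (−c·ΔT) = (−$172.84 billion) / 0.9962 ≈ −$173.5 billion.

−$173.5 billion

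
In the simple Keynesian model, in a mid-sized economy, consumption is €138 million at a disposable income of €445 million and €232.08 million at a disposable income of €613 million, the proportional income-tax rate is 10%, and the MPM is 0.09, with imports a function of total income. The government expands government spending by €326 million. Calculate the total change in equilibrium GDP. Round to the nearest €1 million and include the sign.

MPC = ΔC/ΔYd = (232.08 − 138)/(613 − 445) = 94.08/168 = 0.56.
Expenditure multiplier = 1/(1 − c(1−t) + m) = 1/(1 − 0.56×0.9 + 0.09) = 1/0.586 ≈ 1.706.
ΔY = k × ΔG = (+€326 million) / 0.586 ≈ +€556 million.

+€556 million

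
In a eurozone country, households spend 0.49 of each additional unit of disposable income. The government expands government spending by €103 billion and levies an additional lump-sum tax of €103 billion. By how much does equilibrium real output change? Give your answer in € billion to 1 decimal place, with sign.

+€103.0 billion

Expenditure multiplier = 1/(1 − MPC) = 1/(1 − 0.49) = 1/0.51 ≈ 1.961.
ΔG contributes k·ΔG = (+€103 billion) / 0.51 ≈ +€202 billion.
ΔT of +€103 billion changes first-round spending by −c·ΔT = −€50.47 billion, contributing k·(−c·ΔT) = (−€50.47 billion) / 0.51 ≈ −€99 billion.
With ΔG = ΔT and no other leakages, the balanced-budget multiplier is 1, so ΔY = ΔG = +€103 billion.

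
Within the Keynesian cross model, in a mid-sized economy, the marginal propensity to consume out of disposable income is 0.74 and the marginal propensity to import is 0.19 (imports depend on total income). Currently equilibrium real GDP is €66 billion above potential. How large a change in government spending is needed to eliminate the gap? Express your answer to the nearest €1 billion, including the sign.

Spending multiplier = 1/(1 − c + m) = 1/(1 − 0.74 + 0.19) = 1/0.45 ≈ 2.222.
Need ΔY = −€66 billion, so ΔG = ΔY/k = (−€66 billion) × 0.45 ≈ −€30 billion.
The government should cut government spending by €30 billion.

−€30 billion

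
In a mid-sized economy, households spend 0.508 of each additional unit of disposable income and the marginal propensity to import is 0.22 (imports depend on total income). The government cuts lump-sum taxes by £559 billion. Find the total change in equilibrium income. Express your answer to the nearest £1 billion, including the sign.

+£399 billion

A lump-sum tax change of −£559 billion shifts disposable income by +£559 billion; first-round consumption changes by −c × ΔT = −0.508 × (−£559 billion) = +£283.972 billion.
Expenditure multiplier = 1/(1 − c + m) = 1/(1 − 0.508 + 0.22) = 1/0.712 ≈ 1.404.
The tax multiplier is −c × k ≈ −0.713, so ΔY = k × (−c·ΔT) = (+£283.972 billion) / 0.712 ≈ +£399 billion.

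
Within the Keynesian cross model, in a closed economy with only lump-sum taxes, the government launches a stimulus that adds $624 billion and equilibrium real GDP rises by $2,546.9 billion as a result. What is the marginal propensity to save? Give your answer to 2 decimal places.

0.25

Implied spending multiplier k = ΔY/ΔG = 2,546.9/624 ≈ 4.0816.
Since k = 1/(1 − MPC), MPC = 1 − 1/k = 1 − ΔG/ΔY = 1 − 624/2,546.9 ≈ 0.75.
MPS = 1 − MPC = 0.25.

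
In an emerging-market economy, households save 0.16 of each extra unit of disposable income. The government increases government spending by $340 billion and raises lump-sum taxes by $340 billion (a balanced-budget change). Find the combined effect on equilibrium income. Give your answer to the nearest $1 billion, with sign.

+$340 billion

MPC = 1 − MPS = 1 − 0.16 = 0.84.
Expenditure multiplier = 1/(1 − MPC) = 1/(1 − 0.84) = 1/0.16 = 6.25.
ΔG contributes k·ΔG = (+$340 billion) / 0.16 = +$2,125 billion.
ΔT of +$340 billion changes first-round spending by −c·ΔT = −$285.6 billion, contributing k·(−c·ΔT) = (−$285.6 billion) / 0.16 = −$1,785 billion.
With ΔG = ΔT and no other leakages, the balanced-budget multiplier is 1, so ΔY = ΔG = +$340 billion.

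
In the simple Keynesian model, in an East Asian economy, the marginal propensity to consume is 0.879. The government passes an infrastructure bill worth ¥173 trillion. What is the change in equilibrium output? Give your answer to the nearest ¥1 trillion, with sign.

Expenditure multiplier = 1/(1 − MPC) = 1/(1 − 0.879) = 1/0.121 ≈ 8.264.
ΔY = k × ΔG = (+¥173 trillion) / 0.121 ≈ +¥1,430 trillion.

+¥1,430 trillion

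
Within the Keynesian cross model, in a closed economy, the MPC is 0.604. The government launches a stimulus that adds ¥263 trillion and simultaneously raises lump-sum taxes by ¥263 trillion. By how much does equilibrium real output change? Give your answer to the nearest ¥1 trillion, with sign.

+¥263 trillion

Expenditure multiplier = 1/(1 − MPC) = 1/(1 − 0.604) = 1/0.396 ≈ 2.525.
ΔG contributes k·ΔG = (+¥263 trillion) / 0.396 ≈ +¥664.1 trillion.
ΔT of +¥263 trillion changes first-round spending by −c·ΔT = −¥158.852 trillion, contributing k·(−c·ΔT) = (−¥158.852 trillion) / 0.396 ≈ −¥401.1 trillion.
With ΔG = ΔT and no other leakages, the balanced-budget multiplier is 1, so ΔY = ΔG = +¥263 trillion.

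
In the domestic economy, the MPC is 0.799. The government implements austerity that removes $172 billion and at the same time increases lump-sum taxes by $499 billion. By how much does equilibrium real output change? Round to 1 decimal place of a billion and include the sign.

Expenditure multiplier = 1/(1 − MPC) = 1/(1 − 0.799) = 1/0.201 ≈ 4.975.
ΔG contributes k·ΔG = (−$172 billion) / 0.201 ≈ −$855.7 billion.
ΔT of +$499 billion changes first-round spending by −c·ΔT = −$398.701 billion, contributing k·(−c·ΔT) = (−$398.701 billion) / 0.201 ≈ −$1,983.6 billion.
Net ΔY = k(ΔG − c·ΔT) = (−$570.701 billion) / 0.201 ≈ −$2,839.3 billion.

−$2,839.3 billion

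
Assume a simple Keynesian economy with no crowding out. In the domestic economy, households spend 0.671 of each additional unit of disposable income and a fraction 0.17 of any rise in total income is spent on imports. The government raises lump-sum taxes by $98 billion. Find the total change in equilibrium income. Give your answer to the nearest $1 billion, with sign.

−$132 billion

A lump-sum tax change of +$98 billion shifts disposable income by −$98 billion; first-round consumption changes by −c × ΔT = −0.671 × (+$98 billion) = −$65.758 billion.
Expenditure multiplier = 1/(1 − c + m) = 1/(1 − 0.671 + 0.17) = 1/0.499 ≈ 2.004.
The tax multiplier is −c × k ≈ −1.345, so ΔY = k × (−c·ΔT) = (−$65.758 billion) / 0.499 ≈ −$132 billion.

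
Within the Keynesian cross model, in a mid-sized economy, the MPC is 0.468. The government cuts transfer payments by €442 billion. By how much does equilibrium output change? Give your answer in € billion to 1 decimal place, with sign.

The transfer change shifts disposable income by −€442 billion, so first-round consumption changes by c·ΔTR = 0.468 × (−€442 billion) = −€206.856 billion.
Expenditure multiplier = 1/(1 − MPC) = 1/(1 − 0.468) = 1/0.532 ≈ 1.88.
The transfer multiplier is c × k ≈ 0.88, so ΔY = k × (c·ΔTR) = (−€206.856 billion) / 0.532 ≈ −€388.8 billion.

−€388.8 billion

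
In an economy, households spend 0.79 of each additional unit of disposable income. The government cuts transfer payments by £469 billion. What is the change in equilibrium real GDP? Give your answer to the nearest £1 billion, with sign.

−£1,764 billion

The transfer change shifts disposable income by −£469 billion, so first-round consumption changes by c·ΔTR = 0.79 × (−£469 billion) = −£370.51 billion.
Expenditure multiplier = 1/(1 − MPC) = 1/(1 − 0.79) = 1/0.21 ≈ 4.762.
The transfer multiplier is c × k ≈ 3.762, so ΔY = k × (c·ΔTR) = (−£370.51 billion) / 0.21 ≈ −£1,764 billion.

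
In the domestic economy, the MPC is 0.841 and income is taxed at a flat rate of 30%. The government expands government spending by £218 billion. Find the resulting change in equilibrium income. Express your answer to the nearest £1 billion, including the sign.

+£530 billion

Expenditure multiplier = 1/(1 − c(1−t)) = 1/(1 − 0.841×0.7) = 1/0.4113 ≈ 2.431.
ΔY = k × ΔG = (+£218 billion) / 0.4113 ≈ +£530 billion.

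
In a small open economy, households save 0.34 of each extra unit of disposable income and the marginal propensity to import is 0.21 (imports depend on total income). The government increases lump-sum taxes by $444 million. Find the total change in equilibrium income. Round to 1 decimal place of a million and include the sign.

−$532.8 million

MPC = 1 − MPS = 1 − 0.34 = 0.66.
A lump-sum tax change of +$444 million shifts disposable income by −$444 million; first-round consumption changes by −c × ΔT = −0.66 × (+$444 million) = −$293.04 million.
Expenditure multiplier = 1/(1 − c + m) = 1/(1 − 0.66 + 0.21) = 1/0.55 ≈ 1.818.
The tax multiplier is −c × k = −1.2, so ΔY = k × (−c·ΔT) = (−$293.04 million) / 0.55 = −$532.8 million.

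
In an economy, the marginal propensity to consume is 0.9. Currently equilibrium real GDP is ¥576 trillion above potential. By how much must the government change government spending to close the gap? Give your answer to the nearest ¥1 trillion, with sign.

Spending multiplier = 1/(1 − MPC) = 1/(1 − 0.9) = 1/0.1 = 10.
Need ΔY = −¥576 trillion, so ΔG = ΔY/k = (−¥576 trillion) × 0.1 ≈ −¥58 trillion.
The government should cut government spending by ¥58 trillion.

−¥58 trillion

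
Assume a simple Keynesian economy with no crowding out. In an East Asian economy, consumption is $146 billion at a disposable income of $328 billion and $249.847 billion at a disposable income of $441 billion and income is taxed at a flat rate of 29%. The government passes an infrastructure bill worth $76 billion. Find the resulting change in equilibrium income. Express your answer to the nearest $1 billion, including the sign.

MPC = ΔC/ΔYd = (249.847 − 146)/(441 − 328) = 103.847/113 = 0.919.
Government-spending multiplier = 1/(1 − c(1−t)) = 1/(1 − 0.919×0.71) = 1/0.34751 ≈ 2.878.
ΔY = k × ΔG = (+$76 billion) / 0.34751 ≈ +$219 billion.

+$219 billion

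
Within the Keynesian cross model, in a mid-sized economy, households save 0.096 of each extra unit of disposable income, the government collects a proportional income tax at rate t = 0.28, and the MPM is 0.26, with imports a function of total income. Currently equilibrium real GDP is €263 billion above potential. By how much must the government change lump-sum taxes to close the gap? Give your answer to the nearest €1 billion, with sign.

+€177 billion

MPC = 1 − MPS = 1 − 0.096 = 0.904.
Spending multiplier = 1/(1 − c(1−t) + m) = 1/(1 − 0.904×0.72 + 0.26) = 1/0.60912 ≈ 1.642.
Tax multiplier = −c·k = −0.904/0.60912 ≈ −1.484. Need ΔY = −€263 billion, so ΔT = ΔY/(−c·k) = −(−€263 billion) × 0.60912 / 0.904 ≈ +€177 billion.
The government should raise lump-sum taxes by €177 billion.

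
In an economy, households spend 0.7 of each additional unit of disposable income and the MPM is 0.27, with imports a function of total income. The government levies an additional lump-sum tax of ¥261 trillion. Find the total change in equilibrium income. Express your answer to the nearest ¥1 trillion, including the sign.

−¥321 trillion

A lump-sum tax change of +¥261 trillion shifts disposable income by −¥261 trillion; first-round consumption changes by −c × ΔT = −0.7 × (+¥261 trillion) = −¥182.7 trillion.
Expenditure multiplier = 1/(1 − c + m) = 1/(1 − 0.7 + 0.27) = 1/0.57 ≈ 1.754.
The tax multiplier is −c × k ≈ −1.228, so ΔY = k × (−c·ΔT) = (−¥182.7 trillion) / 0.57 ≈ −¥321 trillion.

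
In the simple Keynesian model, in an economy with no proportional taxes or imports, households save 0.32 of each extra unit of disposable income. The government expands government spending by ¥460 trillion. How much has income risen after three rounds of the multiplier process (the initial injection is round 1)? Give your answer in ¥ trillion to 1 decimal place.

¥985.5 trillion

MPC = 1 − MPS = 1 − 0.32 = 0.68.
Round 1 adds ΔG = ¥460 trillion; each later round is MPC = 0.68 times the previous.
After 3 rounds: 460 + 312.8 + 212.704 = ΔG·(1 − c^3)/(1 − c) = 460 × (1 − 0.314432)/0.32 ≈ ¥985.5 trillion.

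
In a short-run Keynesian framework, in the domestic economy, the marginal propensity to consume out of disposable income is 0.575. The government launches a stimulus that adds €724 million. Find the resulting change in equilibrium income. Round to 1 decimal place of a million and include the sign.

Expenditure multiplier = 1/(1 − MPC) = 1/(1 − 0.575) = 1/0.425 ≈ 2.353.
ΔY = k × ΔG = (+€724 million) / 0.425 ≈ +€1,703.5 million.

+€1,703.5 million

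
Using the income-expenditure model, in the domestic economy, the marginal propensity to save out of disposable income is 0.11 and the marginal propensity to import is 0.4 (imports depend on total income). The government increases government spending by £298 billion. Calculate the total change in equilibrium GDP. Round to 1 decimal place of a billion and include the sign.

MPC = 1 − MPS = 1 − 0.11 = 0.89.
Government-spending multiplier = 1/(1 − c + m) = 1/(1 − 0.89 + 0.4) = 1/0.51 ≈ 1.961.
ΔY = k × ΔG = (+£298 billion) / 0.51 ≈ +£584.3 billion.

+£584.3 billion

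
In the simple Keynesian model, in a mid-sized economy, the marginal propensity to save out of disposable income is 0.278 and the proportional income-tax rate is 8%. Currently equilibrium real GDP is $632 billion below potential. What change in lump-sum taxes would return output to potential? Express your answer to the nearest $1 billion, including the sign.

MPC = 1 − MPS = 1 − 0.278 = 0.722.
Spending multiplier = 1/(1 − c(1−t)) = 1/(1 − 0.722×0.92) = 1/0.33576 ≈ 2.978.
Tax multiplier = −c·k = −0.722/0.33576 ≈ −2.15. Need ΔY = +$632 billion, so ΔT = ΔY/(−c·k) = −(+$632 billion) × 0.33576 / 0.722 ≈ −$294 billion.
The government should cut lump-sum taxes by $294 billion.

−$294 billion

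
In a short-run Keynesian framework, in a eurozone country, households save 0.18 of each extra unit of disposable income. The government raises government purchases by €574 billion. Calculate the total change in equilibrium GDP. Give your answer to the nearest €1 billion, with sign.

+€3,189 billion

MPC = 1 − MPS = 1 − 0.18 = 0.82.
Government-spending multiplier = 1/(1 − MPC) = 1/(1 − 0.82) = 1/0.18 ≈ 5.556.
ΔY = k × ΔG = (+€574 billion) / 0.18 ≈ +€3,189 billion.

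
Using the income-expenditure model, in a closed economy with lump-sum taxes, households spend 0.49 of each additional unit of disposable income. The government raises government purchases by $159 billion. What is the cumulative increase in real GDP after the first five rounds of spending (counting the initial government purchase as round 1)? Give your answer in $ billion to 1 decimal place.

$303.0 billion

Round 1 adds ΔG = $159 billion; each later round is MPC = 0.49 times the previous.
After 5 rounds: 159 + 77.91 + 38.1759 + 18.706191 + 9.16603359 = ΔG·(1 − c^5)/(1 − c) = 159 × (1 − 0.0282475249)/0.51 ≈ $303 billion.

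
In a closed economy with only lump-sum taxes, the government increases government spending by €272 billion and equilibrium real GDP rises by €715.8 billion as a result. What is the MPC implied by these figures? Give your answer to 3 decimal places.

Implied spending multiplier k = ΔY/ΔG = 715.8/272 ≈ 2.6316.
Since k = 1/(1 − MPC), MPC = 1 − 1/k = 1 − ΔG/ΔY = 1 − 272/715.8 ≈ 0.620.

0.620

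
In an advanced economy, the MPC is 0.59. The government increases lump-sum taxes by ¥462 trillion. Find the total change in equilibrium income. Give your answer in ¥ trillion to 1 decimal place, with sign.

A lump-sum tax change of +¥462 trillion shifts disposable income by −¥462 trillion; first-round consumption changes by −c × ΔT = −0.59 × (+¥462 trillion) = −¥272.58 trillion.
Expenditure multiplier = 1/(1 − MPC) = 1/(1 − 0.59) = 1/0.41 ≈ 2.439.
The tax multiplier is −c × k ≈ −1.439, so ΔY = k × (−c·ΔT) = (−¥272.58 trillion) / 0.41 ≈ −¥664.8 trillion.

−¥664.8 trillion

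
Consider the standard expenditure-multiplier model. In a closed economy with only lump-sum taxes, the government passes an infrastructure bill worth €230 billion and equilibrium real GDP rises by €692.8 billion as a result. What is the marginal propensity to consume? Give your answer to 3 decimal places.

0.668

Implied spending multiplier k = ΔY/ΔG = 692.8/230 ≈ 3.0122.
Since k = 1/(1 − MPC), MPC = 1 − 1/k = 1 − ΔG/ΔY = 1 − 230/692.8 ≈ 0.668.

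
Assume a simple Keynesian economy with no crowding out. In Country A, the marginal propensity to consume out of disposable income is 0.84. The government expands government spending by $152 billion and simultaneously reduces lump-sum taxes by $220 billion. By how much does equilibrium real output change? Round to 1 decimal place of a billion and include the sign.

+$2,105.0 billion

Expenditure multiplier = 1/(1 − MPC) = 1/(1 − 0.84) = 1/0.16 = 6.25.
ΔG contributes k·ΔG = (+$152 billion) / 0.16 = +$950 billion.
ΔT of −$220 billion changes first-round spending by −c·ΔT = +$184.8 billion, contributing k·(−c·ΔT) = (+$184.8 billion) / 0.16 = +$1,155 billion.
Net ΔY = k(ΔG − c·ΔT) = (+$336.8 billion) / 0.16 = +$2,105 billion.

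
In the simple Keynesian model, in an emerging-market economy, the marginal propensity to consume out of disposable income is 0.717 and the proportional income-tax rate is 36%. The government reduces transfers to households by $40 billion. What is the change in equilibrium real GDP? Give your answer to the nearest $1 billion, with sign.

−$53 billion

The transfer change shifts disposable income by −$40 billion, so first-round consumption changes by c·ΔTR = 0.717 × (−$40 billion) = −$28.68 billion.
Expenditure multiplier = 1/(1 − c(1−t)) = 1/(1 − 0.717×0.64) = 1/0.54112 ≈ 1.848.
The transfer multiplier is c × k ≈ 1.325, so ΔY = k × (c·ΔTR) = (−$28.68 billion) / 0.54112 ≈ −$53 billion.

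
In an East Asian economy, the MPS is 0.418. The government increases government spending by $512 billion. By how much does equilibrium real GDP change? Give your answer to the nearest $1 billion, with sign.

MPC = 1 − MPS = 1 − 0.418 = 0.582.
Spending multiplier = 1/(1 − MPC) = 1/(1 − 0.582) = 1/0.418 ≈ 2.392.
ΔY = k × ΔG = (+$512 billion) / 0.418 ≈ +$1,225 billion.

+$1,225 billion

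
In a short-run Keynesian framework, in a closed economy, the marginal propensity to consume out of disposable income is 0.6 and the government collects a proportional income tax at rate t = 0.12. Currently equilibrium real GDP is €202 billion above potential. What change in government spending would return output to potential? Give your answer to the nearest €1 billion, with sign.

−€95 billion

Spending multiplier = 1/(1 − c(1−t)) = 1/(1 − 0.6×0.88) = 1/0.472 ≈ 2.119.
Need ΔY = −€202 billion, so ΔG = ΔY/k = (−€202 billion) × 0.472 ≈ −€95 billion.
The government should cut government spending by €95 billion.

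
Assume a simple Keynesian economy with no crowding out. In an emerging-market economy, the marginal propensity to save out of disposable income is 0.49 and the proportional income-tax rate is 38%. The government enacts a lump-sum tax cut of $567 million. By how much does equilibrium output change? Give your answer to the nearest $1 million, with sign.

+$423 million

MPC = 1 − MPS = 1 − 0.49 = 0.51.
A lump-sum tax change of −$567 million shifts disposable income by +$567 million; first-round consumption changes by −c × ΔT = −0.51 × (−$567 million) = +$289.17 million.
Expenditure multiplier = 1/(1 − c(1−t)) = 1/(1 − 0.51×0.62) = 1/0.6838 ≈ 1.462.
The tax multiplier is −c × k ≈ −0.746, so ΔY = k × (−c·ΔT) = (+$289.17 million) / 0.6838 ≈ +$423 million.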